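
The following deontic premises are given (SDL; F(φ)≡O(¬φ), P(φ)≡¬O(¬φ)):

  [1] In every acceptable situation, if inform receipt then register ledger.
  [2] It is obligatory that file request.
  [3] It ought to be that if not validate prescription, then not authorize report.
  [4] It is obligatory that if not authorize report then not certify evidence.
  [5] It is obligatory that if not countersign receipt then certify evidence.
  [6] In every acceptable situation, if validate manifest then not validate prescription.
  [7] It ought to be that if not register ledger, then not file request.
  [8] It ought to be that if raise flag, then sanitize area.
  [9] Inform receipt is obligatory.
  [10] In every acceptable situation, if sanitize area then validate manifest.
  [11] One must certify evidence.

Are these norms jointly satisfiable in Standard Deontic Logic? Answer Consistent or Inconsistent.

Premise 7 is O(¬register_ledger → ¬file_request), but O(¬register_ledger) is not derivable from the premises, so it does not yield O(¬file_request).
So O(¬file_request) is not derivable, and the apparent clash with O(file_request) does not arise.
A world satisfying every obligation exists (e.g. authorize_report=true, certify_evidence=true, countersign_receipt=false, file_request=true, inform_receipt=true, raise_flag=false, register_ledger=true, sanitize_area=false, validate_manifest=false, validate_prescription=true); no atom is both obligatory and forbidden, so the set is consistent.

Consistent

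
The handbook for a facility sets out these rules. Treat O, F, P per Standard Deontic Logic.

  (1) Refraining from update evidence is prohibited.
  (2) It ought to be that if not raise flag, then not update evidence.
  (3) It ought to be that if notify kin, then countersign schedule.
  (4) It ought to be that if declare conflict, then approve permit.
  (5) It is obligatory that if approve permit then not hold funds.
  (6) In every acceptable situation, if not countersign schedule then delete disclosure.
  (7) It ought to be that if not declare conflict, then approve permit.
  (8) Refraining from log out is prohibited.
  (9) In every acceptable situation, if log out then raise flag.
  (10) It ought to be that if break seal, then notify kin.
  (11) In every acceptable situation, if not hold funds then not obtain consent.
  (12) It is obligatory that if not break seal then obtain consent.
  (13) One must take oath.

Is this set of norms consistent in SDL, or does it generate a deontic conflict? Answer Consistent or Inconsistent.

Premise 2 is O(¬raise_flag → ¬update_evidence), but O(¬raise_flag) is not derivable from the premises, so it does not yield O(¬update_evidence).
So O(¬update_evidence) is not derivable, and the apparent clash with O(update_evidence) does not arise.
A world satisfying every obligation exists (e.g. approve_permit=true, break_seal=true, countersign_schedule=true, declare_conflict=false, delete_disclosure=false, hold_funds=false, log_out=true, notify_kin=true, obtain_consent=false, raise_flag=true, take_oath=true, update_evidence=true); no atom is both obligatory and forbidden, so the set is consistent.

Consistent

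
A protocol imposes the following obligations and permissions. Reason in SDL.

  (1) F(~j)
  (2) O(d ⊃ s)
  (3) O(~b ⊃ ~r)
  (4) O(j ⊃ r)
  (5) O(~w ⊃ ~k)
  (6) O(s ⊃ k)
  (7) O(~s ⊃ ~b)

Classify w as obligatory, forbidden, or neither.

Obligatory

Premise 1, F(~j), is equivalent to O(j).
Premise 4 is O(j ⊃ r); since O(j), deontic closure gives O(r).
Premise 3, O(~b ⊃ ~r), contraposes to O(r ⊃ b); with O(r) we get O(b).
The contrapositive of premise 7 (O(~s ⊃ ~b)) is O(b ⊃ s), and O(b) is already established, so O(s).
Premise 6 is O(s ⊃ k); since O(s), deontic closure gives O(k).
The contrapositive of premise 5 (O(~w ⊃ ~k)) is O(k ⊃ w), and O(k) is already established, so O(w).
Premise 2 does not contribute to this derivation.
Hence w is obligatory.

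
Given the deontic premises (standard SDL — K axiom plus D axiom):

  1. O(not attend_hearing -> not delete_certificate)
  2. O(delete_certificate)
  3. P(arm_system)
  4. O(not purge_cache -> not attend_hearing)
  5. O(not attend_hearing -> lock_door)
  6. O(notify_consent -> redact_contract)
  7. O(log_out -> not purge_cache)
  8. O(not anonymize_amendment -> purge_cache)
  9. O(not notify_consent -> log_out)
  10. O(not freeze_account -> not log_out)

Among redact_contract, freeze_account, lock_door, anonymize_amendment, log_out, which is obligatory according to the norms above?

redact_contract

Premise 2 states O(delete_certificate) outright.
Premise 1, O(not attend_hearing -> not delete_certificate), contraposes to O(delete_certificate -> attend_hearing); with O(delete_certificate) we get O(attend_hearing).
Premise 4 is O(not purge_cache -> not attend_hearing); contrapositively O(attend_hearing -> purge_cache). Since O(attend_hearing) holds, K gives O(purge_cache).
Premise 7, O(log_out -> not purge_cache), contraposes to O(purge_cache -> not log_out); with O(purge_cache) we get O(not log_out).
Premise 9 is O(not notify_consent -> log_out); contrapositively O(not log_out -> notify_consent). Since O(not log_out) holds, K gives O(notify_consent).
From O(notify_consent) and premise 6, O(notify_consent -> redact_contract), we obtain O(redact_contract).
So O(redact_contract) holds — redact_contract is obligatory. None of the other listed options is made obligatory by any chain of premises.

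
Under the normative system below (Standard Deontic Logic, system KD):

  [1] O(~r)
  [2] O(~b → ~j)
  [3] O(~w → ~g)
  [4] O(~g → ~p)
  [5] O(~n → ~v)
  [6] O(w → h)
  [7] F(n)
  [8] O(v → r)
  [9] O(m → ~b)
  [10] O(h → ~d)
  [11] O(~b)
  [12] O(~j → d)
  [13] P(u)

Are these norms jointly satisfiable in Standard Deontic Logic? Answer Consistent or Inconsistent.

Consistent

Premise 8 is O(v → r), but O(v) is not derivable from the premises, so it does not yield O(r).
So O(r) is not derivable, and the apparent clash with O(~r) does not arise.
A world satisfying every obligation exists (e.g. b=false, d=true, g=false, h=false, j=false, m=false, n=false, p=false, r=false, u=false, v=false, w=false); no atom is both obligatory and forbidden, so the set is consistent.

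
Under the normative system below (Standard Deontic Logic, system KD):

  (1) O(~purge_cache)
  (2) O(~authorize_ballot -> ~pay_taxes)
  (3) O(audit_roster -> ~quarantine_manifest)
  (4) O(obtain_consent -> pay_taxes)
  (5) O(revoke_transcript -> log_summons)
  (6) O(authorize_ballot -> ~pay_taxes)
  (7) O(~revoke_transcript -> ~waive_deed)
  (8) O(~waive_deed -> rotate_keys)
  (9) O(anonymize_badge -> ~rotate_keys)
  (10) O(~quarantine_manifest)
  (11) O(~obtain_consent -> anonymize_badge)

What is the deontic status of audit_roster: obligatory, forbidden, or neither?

Neither

Premise 3 is O(audit_roster -> ~quarantine_manifest); even if O(~quarantine_manifest) held, inferring O(audit_roster) would be affirming the consequent — invalid.
No premise or chain of K-axiom applications forces O(audit_roster), and none forces O(~audit_roster). So audit_roster is neither obligatory nor forbidden under these norms.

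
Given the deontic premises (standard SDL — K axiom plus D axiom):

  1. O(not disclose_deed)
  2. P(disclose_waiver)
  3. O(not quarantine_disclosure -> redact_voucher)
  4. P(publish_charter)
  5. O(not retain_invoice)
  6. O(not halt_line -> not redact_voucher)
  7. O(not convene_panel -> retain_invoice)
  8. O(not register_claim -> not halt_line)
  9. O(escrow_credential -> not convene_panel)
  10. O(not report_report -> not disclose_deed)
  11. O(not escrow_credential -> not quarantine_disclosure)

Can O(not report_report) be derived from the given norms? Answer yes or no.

Premise 10 is O(not report_report -> not disclose_deed); even if O(not disclose_deed) held, inferring O(not report_report) would be affirming the consequent — invalid.
No other premise forces O(not report_report). An ideal world satisfying every premise can still have not report_report false, so O(not report_report) is not derivable.

No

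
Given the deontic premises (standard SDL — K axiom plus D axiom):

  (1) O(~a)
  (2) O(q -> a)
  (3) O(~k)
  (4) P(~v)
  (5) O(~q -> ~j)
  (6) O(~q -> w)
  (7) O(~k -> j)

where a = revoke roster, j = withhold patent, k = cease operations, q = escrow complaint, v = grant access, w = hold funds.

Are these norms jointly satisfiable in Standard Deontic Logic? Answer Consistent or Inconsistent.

Premise 3 states O(~k) outright.
With premise 7, O(~k -> j), the K-axiom yields O(j).
Premise 5, O(~q -> ~j), contraposes to O(j -> q); with O(j) we get O(q).
With premise 2, O(q -> a), the K-axiom yields O(a).
But premise 1 directly asserts O(~a).
We now have both O(a) and O(~a) — a is simultaneously obligatory and forbidden, violating the D-axiom.

Inconsistent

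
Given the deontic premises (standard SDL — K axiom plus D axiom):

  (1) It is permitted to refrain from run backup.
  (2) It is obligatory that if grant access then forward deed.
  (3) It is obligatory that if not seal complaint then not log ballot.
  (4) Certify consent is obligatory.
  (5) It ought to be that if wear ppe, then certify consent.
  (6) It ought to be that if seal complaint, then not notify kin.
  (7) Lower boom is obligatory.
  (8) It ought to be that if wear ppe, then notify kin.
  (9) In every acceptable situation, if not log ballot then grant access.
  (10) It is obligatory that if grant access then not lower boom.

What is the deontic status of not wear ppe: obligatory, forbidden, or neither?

Premise 7 gives O(lower_boom).
The contrapositive of premise 10 (O(grant_access → ¬lower_boom)) is O(lower_boom → ¬grant_access), and O(lower_boom) is already established, so O(¬grant_access).
The contrapositive of premise 9 (O(¬log_ballot → grant_access)) is O(¬grant_access → log_ballot), and O(¬grant_access) is already established, so O(log_ballot).
Premise 3 is O(¬seal_complaint → ¬log_ballot); contrapositively O(log_ballot → seal_complaint). Since O(log_ballot) holds, K gives O(seal_complaint).
From O(seal_complaint) and premise 6, O(seal_complaint → ¬notify_kin), we obtain O(¬notify_kin).
Premise 8 is O(wear_ppe → notify_kin); contrapositively O(¬notify_kin → ¬wear_ppe). Since O(¬notify_kin) holds, K gives O(¬wear_ppe).
Premises 1, 2, 4, 5 do not contribute to this derivation.
Hence ¬wear_ppe is obligatory.

Obligatory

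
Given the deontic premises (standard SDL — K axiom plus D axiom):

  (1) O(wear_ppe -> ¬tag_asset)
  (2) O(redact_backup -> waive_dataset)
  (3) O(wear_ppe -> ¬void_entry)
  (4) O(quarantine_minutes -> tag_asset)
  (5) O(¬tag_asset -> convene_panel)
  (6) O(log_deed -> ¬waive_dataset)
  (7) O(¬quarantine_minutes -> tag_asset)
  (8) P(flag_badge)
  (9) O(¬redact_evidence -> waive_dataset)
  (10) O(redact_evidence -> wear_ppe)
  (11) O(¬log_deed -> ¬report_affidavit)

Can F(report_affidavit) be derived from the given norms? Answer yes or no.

Premises 7 and 4 are O(¬quarantine_minutes -> tag_asset) and O(quarantine_minutes -> tag_asset); every ideal world satisfies ¬quarantine_minutes or quarantine_minutes, so in either case tag_asset holds — hence O(tag_asset).
Premise 1, O(wear_ppe -> ¬tag_asset), contraposes to O(tag_asset -> ¬wear_ppe); with O(tag_asset) we get O(¬wear_ppe).
Premise 10, O(redact_evidence -> wear_ppe), contraposes to O(¬wear_ppe -> ¬redact_evidence); with O(¬wear_ppe) we get O(¬redact_evidence).
With premise 9, O(¬redact_evidence -> waive_dataset), the K-axiom yields O(waive_dataset).
Premise 6 is O(log_deed -> ¬waive_dataset); contrapositively O(waive_dataset -> ¬log_deed). Since O(waive_dataset) holds, K gives O(¬log_deed).
Premise 11 is O(¬log_deed -> ¬report_affidavit); since O(¬log_deed), deontic closure gives O(¬report_affidavit).
Premises 2, 3, 5, 8 do not contribute to this derivation.
So O(¬report_affidavit) holds, i.e. F(report_affidavit). The claim follows.

Yes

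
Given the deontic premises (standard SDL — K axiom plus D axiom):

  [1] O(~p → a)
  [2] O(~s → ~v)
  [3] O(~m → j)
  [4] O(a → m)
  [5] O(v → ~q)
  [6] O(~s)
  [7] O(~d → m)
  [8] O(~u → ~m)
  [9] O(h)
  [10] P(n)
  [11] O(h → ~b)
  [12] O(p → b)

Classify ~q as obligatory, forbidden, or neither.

Neither

Premise 5 is O(v → ~q), but O(v) is not derivable from the premises, so it does not yield O(~q).
No premise or chain of K-axiom applications forces O(~q), and none forces O(q). So ~q is neither obligatory nor forbidden under these norms.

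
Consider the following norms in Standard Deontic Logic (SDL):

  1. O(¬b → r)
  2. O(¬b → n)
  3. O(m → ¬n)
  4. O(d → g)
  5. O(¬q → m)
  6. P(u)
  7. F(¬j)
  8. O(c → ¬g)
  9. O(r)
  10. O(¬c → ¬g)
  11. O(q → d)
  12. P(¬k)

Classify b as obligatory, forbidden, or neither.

Obligatory

By case analysis on c: premise 8 gives O(c → ¬g) and premise 10 gives O(¬c → ¬g), so O(¬g) either way.
Premise 4 is O(d → g); contrapositively O(¬g → ¬d). Since O(¬g) holds, K gives O(¬d).
Premise 11 is O(q → d); contrapositively O(¬d → ¬q). Since O(¬d) holds, K gives O(¬q).
From O(¬q) and premise 5, O(¬q → m), we obtain O(m).
Premise 3 is O(m → ¬n); since O(m), deontic closure gives O(¬n).
Premise 2, O(¬b → n), contraposes to O(¬n → b); with O(¬n) we get O(b).
Premises 1, 6, 7, 9, 12 do not contribute to this derivation.
Hence b is obligatory.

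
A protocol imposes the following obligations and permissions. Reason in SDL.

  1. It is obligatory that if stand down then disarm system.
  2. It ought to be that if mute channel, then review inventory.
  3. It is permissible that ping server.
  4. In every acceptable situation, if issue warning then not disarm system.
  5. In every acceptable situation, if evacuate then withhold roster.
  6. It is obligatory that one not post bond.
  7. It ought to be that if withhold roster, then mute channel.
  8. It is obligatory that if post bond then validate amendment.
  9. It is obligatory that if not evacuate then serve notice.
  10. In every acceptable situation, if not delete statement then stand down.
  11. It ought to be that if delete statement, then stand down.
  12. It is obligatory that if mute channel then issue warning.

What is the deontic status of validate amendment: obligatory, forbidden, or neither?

Neither

Premise 8 is O(post_bond → validate_amendment), but O(post_bond) is not derivable from the premises, so it does not yield O(validate_amendment).
No premise or chain of K-axiom applications forces O(validate_amendment), and none forces O(¬validate_amendment). So validate_amendment is neither obligatory nor forbidden under these norms.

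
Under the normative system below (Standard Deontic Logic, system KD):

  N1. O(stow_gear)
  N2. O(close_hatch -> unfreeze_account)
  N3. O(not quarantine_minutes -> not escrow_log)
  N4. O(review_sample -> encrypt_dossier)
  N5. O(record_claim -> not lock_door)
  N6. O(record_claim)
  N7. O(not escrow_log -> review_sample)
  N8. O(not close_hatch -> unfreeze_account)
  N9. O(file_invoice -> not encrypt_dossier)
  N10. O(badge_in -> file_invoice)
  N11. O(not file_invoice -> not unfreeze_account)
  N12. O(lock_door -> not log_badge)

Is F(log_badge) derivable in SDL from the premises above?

No

Premise 12 is O(lock_door -> not log_badge), but O(lock_door) is not derivable from the premises, so it does not yield O(not log_badge).
No other premise forces O(not log_badge). An ideal world satisfying every premise can still have log_badge true, so F(log_badge) is not derivable.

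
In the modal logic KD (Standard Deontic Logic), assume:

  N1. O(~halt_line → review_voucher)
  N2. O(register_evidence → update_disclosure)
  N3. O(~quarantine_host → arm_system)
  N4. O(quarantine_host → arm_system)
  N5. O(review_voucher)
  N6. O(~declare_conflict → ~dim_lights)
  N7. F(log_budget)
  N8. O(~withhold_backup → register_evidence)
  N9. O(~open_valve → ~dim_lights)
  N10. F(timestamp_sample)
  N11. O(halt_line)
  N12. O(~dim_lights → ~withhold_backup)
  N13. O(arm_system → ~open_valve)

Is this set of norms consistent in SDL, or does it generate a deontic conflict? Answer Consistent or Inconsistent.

Premise 1 is O(~halt_line → review_voucher); even if O(review_voucher) held, inferring O(~halt_line) would be affirming the consequent — invalid.
So O(~halt_line) is not derivable, and the apparent clash with O(halt_line) does not arise.
A world satisfying every obligation exists (e.g. arm_system=true, declare_conflict=false, dim_lights=false, halt_line=true, log_budget=false, open_valve=false, quarantine_host=false, register_evidence=true, review_voucher=true, timestamp_sample=false, update_disclosure=true, withhold_backup=false); no atom is both obligatory and forbidden, so the set is consistent.

Consistent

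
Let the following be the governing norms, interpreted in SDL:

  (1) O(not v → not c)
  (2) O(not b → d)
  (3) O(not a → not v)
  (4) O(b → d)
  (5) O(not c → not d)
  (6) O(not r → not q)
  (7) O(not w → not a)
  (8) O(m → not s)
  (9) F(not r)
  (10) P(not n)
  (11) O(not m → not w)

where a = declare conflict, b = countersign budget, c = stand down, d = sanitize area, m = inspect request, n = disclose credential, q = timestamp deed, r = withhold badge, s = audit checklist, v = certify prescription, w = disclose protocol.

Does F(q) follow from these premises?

Premise 6 is O(not r → not q), but O(not r) is not derivable from the premises, so it does not yield O(not q).
No other premise forces O(not q). An ideal world satisfying every premise can still have q true, so F(q) is not derivable.

No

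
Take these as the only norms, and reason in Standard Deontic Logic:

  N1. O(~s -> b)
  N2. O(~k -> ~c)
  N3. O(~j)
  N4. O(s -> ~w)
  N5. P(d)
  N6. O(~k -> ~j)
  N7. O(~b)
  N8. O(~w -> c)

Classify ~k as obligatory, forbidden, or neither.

Forbidden

Premise 7 gives O(~b).
Premise 1 is O(~s -> b); contrapositively O(~b -> s). Since O(~b) holds, K gives O(s).
Applying K to premise 4 (O(s -> ~w)) and O(s) yields O(~w).
From O(~w) and premise 8, O(~w -> c), we obtain O(c).
The contrapositive of premise 2 (O(~k -> ~c)) is O(c -> k), and O(c) is already established, so O(k).
Premises 3, 5, 6 do not contribute to this derivation.
Thus O(k), which is F(~k): ~k is forbidden.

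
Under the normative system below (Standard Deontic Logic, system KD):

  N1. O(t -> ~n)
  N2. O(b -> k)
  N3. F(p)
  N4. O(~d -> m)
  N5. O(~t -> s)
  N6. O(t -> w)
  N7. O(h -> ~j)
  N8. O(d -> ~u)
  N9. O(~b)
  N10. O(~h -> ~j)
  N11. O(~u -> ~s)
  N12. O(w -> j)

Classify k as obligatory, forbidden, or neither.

Premise 2 is O(b -> k), but O(b) is not derivable from the premises, so it does not yield O(k).
No premise or chain of K-axiom applications forces O(k), and none forces O(~k). So k is neither obligatory nor forbidden under these norms.

Neither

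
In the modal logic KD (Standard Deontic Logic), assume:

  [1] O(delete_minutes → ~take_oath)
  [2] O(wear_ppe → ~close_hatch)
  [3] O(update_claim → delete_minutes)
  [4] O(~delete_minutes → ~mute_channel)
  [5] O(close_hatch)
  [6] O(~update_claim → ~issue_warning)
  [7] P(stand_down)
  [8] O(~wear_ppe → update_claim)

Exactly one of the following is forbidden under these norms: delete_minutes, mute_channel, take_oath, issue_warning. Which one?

From premise 5 we have O(close_hatch).
The contrapositive of premise 2 (O(wear_ppe → ~close_hatch)) is O(close_hatch → ~wear_ppe), and O(close_hatch) is already established, so O(~wear_ppe).
With premise 8, O(~wear_ppe → update_claim), the K-axiom yields O(update_claim).
Premise 3 is O(update_claim → delete_minutes); since O(update_claim), deontic closure gives O(delete_minutes).
From O(delete_minutes) and premise 1, O(delete_minutes → ~take_oath), we obtain O(~take_oath).
So O(~take_oath) holds, i.e. take_oath is forbidden. None of the other listed options is forbidden under the premises.

take_oath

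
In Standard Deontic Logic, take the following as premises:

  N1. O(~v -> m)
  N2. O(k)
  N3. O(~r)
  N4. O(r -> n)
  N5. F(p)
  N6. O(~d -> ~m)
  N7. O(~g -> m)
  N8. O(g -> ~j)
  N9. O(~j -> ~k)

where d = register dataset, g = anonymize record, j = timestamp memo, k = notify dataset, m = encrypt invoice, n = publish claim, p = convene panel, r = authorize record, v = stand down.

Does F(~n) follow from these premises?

Premise 4 is O(r -> n), but O(r) is not derivable from the premises, so it does not yield O(n).
No other premise forces O(n). An ideal world satisfying every premise can still have ~n true, so F(~n) is not derivable.

No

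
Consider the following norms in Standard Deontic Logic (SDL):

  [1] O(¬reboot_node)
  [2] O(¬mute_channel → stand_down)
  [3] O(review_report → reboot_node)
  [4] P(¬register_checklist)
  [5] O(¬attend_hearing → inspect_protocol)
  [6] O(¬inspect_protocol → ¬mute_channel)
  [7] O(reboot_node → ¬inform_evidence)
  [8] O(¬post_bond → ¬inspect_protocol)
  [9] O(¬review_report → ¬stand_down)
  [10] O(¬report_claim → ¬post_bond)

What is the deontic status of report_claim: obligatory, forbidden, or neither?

From premise 1 we have O(¬reboot_node).
Premise 3, O(review_report → reboot_node), contraposes to O(¬reboot_node → ¬review_report); with O(¬reboot_node) we get O(¬review_report).
From O(¬review_report) and premise 9, O(¬review_report → ¬stand_down), we obtain O(¬stand_down).
The contrapositive of premise 2 (O(¬mute_channel → stand_down)) is O(¬stand_down → mute_channel), and O(¬stand_down) is already established, so O(mute_channel).
Premise 6, O(¬inspect_protocol → ¬mute_channel), contraposes to O(mute_channel → inspect_protocol); with O(mute_channel) we get O(inspect_protocol).
Premise 8 is O(¬post_bond → ¬inspect_protocol); contrapositively O(inspect_protocol → post_bond). Since O(inspect_protocol) holds, K gives O(post_bond).
Premise 10 is O(¬report_claim → ¬post_bond); contrapositively O(post_bond → report_claim). Since O(post_bond) holds, K gives O(report_claim).
Premises 4, 5, 7 do not contribute to this derivation.
Hence report_claim is obligatory.

Obligatory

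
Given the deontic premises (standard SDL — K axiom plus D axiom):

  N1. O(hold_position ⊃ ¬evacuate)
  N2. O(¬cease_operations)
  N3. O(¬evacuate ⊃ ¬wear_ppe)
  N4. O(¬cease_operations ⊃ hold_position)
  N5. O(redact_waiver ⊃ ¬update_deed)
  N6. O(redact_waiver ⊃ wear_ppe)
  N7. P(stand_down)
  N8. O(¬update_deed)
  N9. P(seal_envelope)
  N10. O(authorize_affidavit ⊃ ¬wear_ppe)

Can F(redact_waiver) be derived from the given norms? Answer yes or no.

Yes

Premise 2 states O(¬cease_operations) outright.
Premise 4 is O(¬cease_operations ⊃ hold_position); since O(¬cease_operations), deontic closure gives O(hold_position).
Premise 1 is O(hold_position ⊃ ¬evacuate); since O(hold_position), deontic closure gives O(¬evacuate).
Applying K to premise 3 (O(¬evacuate ⊃ ¬wear_ppe)) and O(¬evacuate) yields O(¬wear_ppe).
Premise 6, O(redact_waiver ⊃ wear_ppe), contraposes to O(¬wear_ppe ⊃ ¬redact_waiver); with O(¬wear_ppe) we get O(¬redact_waiver).
Premises 5, 7, 8, 9, 10 do not contribute to this derivation.
So O(¬redact_waiver) holds, i.e. F(redact_waiver). The claim follows.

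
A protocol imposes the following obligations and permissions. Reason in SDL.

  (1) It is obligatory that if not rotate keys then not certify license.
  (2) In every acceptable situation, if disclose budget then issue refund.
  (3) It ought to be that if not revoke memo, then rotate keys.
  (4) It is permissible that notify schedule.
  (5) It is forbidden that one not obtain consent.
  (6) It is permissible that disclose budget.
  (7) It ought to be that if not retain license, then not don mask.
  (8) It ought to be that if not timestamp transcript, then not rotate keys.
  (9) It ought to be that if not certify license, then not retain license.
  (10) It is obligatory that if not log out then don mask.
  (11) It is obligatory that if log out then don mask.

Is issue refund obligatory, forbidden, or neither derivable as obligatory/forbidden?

Premise 2 is O(disclose_budget → issue_refund), but O(disclose_budget) is not derivable from the premises (the permission P(disclose_budget) asserts only ¬O(¬disclose_budget), not O(disclose_budget)), so it does not yield O(issue_refund).
No premise or chain of K-axiom applications forces O(issue_refund), and none forces O(¬issue_refund). So issue_refund is neither obligatory nor forbidden under these norms.

Neither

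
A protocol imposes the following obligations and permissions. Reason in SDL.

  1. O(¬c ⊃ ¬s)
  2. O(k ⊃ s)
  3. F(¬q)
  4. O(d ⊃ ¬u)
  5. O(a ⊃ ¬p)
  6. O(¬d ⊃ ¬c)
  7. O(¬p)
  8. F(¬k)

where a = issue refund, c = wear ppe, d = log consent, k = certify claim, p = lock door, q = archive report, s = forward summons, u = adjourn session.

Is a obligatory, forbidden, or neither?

Neither

Premise 5 is O(a ⊃ ¬p); even if O(¬p) held, inferring O(a) would be affirming the consequent — invalid.
No premise or chain of K-axiom applications forces O(a), and none forces O(¬a). So a is neither obligatory nor forbidden under these norms.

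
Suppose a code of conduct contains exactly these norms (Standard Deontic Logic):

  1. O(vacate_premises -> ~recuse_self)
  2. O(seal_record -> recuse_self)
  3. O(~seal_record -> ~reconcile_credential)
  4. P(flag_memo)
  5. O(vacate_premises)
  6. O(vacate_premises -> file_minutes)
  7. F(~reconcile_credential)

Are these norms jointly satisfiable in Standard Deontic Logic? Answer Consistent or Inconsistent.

Premise 7 is F(~reconcile_credential), i.e. O(reconcile_credential).
Premise 3, O(~seal_record -> ~reconcile_credential), contraposes to O(reconcile_credential -> seal_record); with O(reconcile_credential) we get O(seal_record).
Premise 2 is O(seal_record -> recuse_self); since O(seal_record), deontic closure gives O(recuse_self).
The contrapositive of premise 1 (O(vacate_premises -> ~recuse_self)) is O(recuse_self -> ~vacate_premises), and O(recuse_self) is already established, so O(~vacate_premises).
Yet premise 5 states O(vacate_premises).
We now have both O(~vacate_premises) and O(vacate_premises) — vacate_premises is simultaneously obligatory and forbidden, violating the D-axiom.

Inconsistent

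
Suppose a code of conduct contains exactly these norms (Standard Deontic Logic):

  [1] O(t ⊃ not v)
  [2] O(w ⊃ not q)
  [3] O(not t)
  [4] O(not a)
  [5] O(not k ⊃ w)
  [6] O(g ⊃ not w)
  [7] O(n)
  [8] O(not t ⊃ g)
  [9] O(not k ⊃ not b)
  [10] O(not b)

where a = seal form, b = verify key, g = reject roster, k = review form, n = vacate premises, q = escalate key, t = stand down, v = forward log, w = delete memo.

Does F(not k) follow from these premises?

Yes

Premise 3 states O(not t) outright.
Premise 8 is O(not t ⊃ g); since O(not t), deontic closure gives O(g).
From O(g) and premise 6, O(g ⊃ not w), we obtain O(not w).
Premise 5, O(not k ⊃ w), contraposes to O(not w ⊃ k); with O(not w) we get O(k).
Premises 1, 2, 4, 7, 9, 10 do not contribute to this derivation.
So O(k) holds, i.e. F(not k). The claim follows.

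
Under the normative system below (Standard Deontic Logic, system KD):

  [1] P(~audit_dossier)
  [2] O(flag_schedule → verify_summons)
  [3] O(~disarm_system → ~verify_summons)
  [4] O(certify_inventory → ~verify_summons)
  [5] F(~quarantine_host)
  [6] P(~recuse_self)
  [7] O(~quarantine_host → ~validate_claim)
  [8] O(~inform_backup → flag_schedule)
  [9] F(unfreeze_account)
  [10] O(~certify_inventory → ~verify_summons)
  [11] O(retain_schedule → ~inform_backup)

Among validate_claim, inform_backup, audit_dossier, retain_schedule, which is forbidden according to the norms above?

By case analysis on certify_inventory: premise 4 gives O(certify_inventory → ~verify_summons) and premise 10 gives O(~certify_inventory → ~verify_summons), so O(~verify_summons) either way.
The contrapositive of premise 2 (O(flag_schedule → verify_summons)) is O(~verify_summons → ~flag_schedule), and O(~verify_summons) is already established, so O(~flag_schedule).
Premise 8 is O(~inform_backup → flag_schedule); contrapositively O(~flag_schedule → inform_backup). Since O(~flag_schedule) holds, K gives O(inform_backup).
Premise 11, O(retain_schedule → ~inform_backup), contraposes to O(inform_backup → ~retain_schedule); with O(inform_backup) we get O(~retain_schedule).
So O(~retain_schedule) holds, i.e. retain_schedule is forbidden. None of the other listed options is forbidden under the premises.

retain_schedule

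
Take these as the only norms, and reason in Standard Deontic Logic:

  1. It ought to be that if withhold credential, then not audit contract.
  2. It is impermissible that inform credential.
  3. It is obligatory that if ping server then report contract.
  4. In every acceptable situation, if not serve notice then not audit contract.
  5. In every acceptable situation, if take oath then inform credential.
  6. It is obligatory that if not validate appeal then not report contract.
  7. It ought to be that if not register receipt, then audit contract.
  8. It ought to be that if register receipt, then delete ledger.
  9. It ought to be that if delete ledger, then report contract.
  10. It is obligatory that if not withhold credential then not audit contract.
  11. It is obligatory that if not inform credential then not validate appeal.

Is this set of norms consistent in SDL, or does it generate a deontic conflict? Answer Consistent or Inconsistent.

By case analysis on withhold_credential: premise 1 gives O(withhold_credential → ¬audit_contract) and premise 10 gives O(¬withhold_credential → ¬audit_contract), so O(¬audit_contract) either way.
The contrapositive of premise 7 (O(¬register_receipt → audit_contract)) is O(¬audit_contract → register_receipt), and O(¬audit_contract) is already established, so O(register_receipt).
With premise 8, O(register_receipt → delete_ledger), the K-axiom yields O(delete_ledger).
Premise 9 is O(delete_ledger → report_contract); since O(delete_ledger), deontic closure gives O(report_contract).
Premise 6, O(¬validate_appeal → ¬report_contract), contraposes to O(report_contract → validate_appeal); with O(report_contract) we get O(validate_appeal).
Premise 11, O(¬inform_credential → ¬validate_appeal), contraposes to O(validate_appeal → inform_credential); with O(validate_appeal) we get O(inform_credential).
But premise 2, F(inform_credential), means O(¬inform_credential).
We now have both O(inform_credential) and O(¬inform_credential) — inform_credential is simultaneously obligatory and forbidden, violating the D-axiom.

Inconsistent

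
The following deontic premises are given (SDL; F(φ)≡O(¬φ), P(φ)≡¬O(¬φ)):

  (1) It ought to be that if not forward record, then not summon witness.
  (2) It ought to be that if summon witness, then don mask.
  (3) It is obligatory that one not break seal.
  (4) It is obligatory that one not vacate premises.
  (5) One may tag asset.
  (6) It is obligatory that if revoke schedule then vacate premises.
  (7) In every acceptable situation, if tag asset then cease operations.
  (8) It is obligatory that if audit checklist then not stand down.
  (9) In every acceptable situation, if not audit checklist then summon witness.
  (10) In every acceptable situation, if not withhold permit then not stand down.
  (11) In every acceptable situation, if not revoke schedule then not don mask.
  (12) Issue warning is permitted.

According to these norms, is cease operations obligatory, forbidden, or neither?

Premise 7 is O(tag_asset → cease_operations), but O(tag_asset) is not derivable from the premises (the permission P(tag_asset) asserts only ¬O(¬tag_asset), not O(tag_asset)), so it does not yield O(cease_operations).
No premise or chain of K-axiom applications forces O(cease_operations), and none forces O(¬cease_operations). So cease_operations is neither obligatory nor forbidden under these norms.

Neither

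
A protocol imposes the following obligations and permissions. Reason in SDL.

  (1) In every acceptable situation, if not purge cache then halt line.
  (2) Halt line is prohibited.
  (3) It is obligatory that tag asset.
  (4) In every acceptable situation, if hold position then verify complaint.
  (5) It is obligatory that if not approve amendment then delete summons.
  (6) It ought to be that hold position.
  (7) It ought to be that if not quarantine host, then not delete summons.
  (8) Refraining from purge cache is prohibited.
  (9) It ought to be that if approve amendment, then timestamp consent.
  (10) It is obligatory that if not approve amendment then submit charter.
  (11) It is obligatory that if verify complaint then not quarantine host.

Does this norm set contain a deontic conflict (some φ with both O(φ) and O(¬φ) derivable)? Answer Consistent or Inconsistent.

Consistent

Premise 1 is O(¬purge_cache → halt_line), but O(¬purge_cache) is not derivable from the premises, so it does not yield O(halt_line).
So O(halt_line) is not derivable, and the apparent clash with O(¬halt_line) does not arise.
A world satisfying every obligation exists (e.g. approve_amendment=true, delete_summons=false, halt_line=false, hold_position=true, purge_cache=true, quarantine_host=false, submit_charter=false, tag_asset=true, timestamp_consent=true, verify_complaint=true); no atom is both obligatory and forbidden, so the set is consistent.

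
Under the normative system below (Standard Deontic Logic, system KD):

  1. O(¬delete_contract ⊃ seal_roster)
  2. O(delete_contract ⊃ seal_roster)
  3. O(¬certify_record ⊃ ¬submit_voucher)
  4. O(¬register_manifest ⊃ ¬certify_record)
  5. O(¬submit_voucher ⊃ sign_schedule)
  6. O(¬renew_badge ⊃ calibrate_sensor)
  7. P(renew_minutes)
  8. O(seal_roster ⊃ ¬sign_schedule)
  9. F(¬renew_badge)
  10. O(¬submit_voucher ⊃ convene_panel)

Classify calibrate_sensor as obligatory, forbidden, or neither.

Premise 6 is O(¬renew_badge ⊃ calibrate_sensor), but O(¬renew_badge) is not derivable from the premises, so it does not yield O(calibrate_sensor).
No premise or chain of K-axiom applications forces O(calibrate_sensor), and none forces O(¬calibrate_sensor). So calibrate_sensor is neither obligatory nor forbidden under these norms.

Neither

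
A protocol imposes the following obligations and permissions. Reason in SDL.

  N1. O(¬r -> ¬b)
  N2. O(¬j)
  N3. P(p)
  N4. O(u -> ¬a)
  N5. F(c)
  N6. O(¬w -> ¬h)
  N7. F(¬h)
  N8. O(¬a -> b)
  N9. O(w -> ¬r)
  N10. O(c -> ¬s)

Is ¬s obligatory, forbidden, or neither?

Premise 10 is O(c -> ¬s), but O(c) is not derivable from the premises, so it does not yield O(¬s).
No premise or chain of K-axiom applications forces O(¬s), and none forces O(s). So ¬s is neither obligatory nor forbidden under these norms.

Neither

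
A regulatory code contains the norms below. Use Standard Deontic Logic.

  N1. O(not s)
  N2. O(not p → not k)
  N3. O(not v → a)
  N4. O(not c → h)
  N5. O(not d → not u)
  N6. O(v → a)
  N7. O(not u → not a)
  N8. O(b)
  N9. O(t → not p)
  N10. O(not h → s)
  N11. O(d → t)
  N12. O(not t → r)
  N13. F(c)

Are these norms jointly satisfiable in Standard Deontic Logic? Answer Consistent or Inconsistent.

Consistent

Premise 10 is O(not h → s), but O(not h) is not derivable from the premises, so it does not yield O(s).
So O(s) is not derivable, and the apparent clash with O(not s) does not arise.
A world satisfying every obligation exists (e.g. a=true, b=true, c=false, d=true, h=true, k=false, p=false, r=false, s=false, t=true, u=true, v=false); no atom is both obligatory and forbidden, so the set is consistent.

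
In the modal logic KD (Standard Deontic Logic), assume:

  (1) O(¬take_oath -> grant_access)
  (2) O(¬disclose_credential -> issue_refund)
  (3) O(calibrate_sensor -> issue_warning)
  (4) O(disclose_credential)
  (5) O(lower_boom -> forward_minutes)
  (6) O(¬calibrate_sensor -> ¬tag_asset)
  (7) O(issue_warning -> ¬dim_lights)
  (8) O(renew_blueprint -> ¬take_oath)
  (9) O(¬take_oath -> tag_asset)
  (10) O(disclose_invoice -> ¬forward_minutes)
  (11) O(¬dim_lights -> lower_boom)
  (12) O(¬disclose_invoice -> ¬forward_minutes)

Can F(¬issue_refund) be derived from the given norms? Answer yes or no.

Premise 2 is O(¬disclose_credential -> issue_refund), but O(¬disclose_credential) is not derivable from the premises, so it does not yield O(issue_refund).
No other premise forces O(issue_refund). An ideal world satisfying every premise can still have ¬issue_refund true, so F(¬issue_refund) is not derivable.

No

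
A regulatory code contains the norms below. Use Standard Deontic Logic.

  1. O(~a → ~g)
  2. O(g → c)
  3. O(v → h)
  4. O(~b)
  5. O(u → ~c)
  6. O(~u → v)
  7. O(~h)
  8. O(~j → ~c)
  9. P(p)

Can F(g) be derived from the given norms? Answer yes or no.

Yes

Premise 7 states O(~h) outright.
The contrapositive of premise 3 (O(v → h)) is O(~h → ~v), and O(~h) is already established, so O(~v).
Premise 6 is O(~u → v); contrapositively O(~v → u). Since O(~v) holds, K gives O(u).
From O(u) and premise 5, O(u → ~c), we obtain O(~c).
The contrapositive of premise 2 (O(g → c)) is O(~c → ~g), and O(~c) is already established, so O(~g).
Premises 1, 4, 8, 9 do not contribute to this derivation.
So O(~g) holds, i.e. F(g). The claim follows.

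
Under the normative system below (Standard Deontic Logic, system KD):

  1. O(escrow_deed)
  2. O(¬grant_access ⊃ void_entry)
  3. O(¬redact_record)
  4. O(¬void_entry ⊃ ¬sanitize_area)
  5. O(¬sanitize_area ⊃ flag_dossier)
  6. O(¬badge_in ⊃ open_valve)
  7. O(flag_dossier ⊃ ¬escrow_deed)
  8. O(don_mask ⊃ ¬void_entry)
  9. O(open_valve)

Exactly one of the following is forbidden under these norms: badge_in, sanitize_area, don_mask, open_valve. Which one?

Premise 1 gives O(escrow_deed).
Premise 7 is O(flag_dossier ⊃ ¬escrow_deed); contrapositively O(escrow_deed ⊃ ¬flag_dossier). Since O(escrow_deed) holds, K gives O(¬flag_dossier).
Premise 5 is O(¬sanitize_area ⊃ flag_dossier); contrapositively O(¬flag_dossier ⊃ sanitize_area). Since O(¬flag_dossier) holds, K gives O(sanitize_area).
Premise 4 is O(¬void_entry ⊃ ¬sanitize_area); contrapositively O(sanitize_area ⊃ void_entry). Since O(sanitize_area) holds, K gives O(void_entry).
Premise 8, O(don_mask ⊃ ¬void_entry), contraposes to O(void_entry ⊃ ¬don_mask); with O(void_entry) we get O(¬don_mask).
So O(¬don_mask) holds, i.e. don_mask is forbidden. None of the other listed options is forbidden under the premises.

don_mask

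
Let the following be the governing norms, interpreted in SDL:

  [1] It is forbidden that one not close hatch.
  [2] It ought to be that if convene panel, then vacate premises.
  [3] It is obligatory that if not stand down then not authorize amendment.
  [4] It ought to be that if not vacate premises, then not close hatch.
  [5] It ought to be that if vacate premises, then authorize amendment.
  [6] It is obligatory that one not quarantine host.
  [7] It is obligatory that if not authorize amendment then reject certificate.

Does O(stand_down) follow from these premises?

Yes

Premise 1, F(¬close_hatch), is equivalent to O(close_hatch).
Premise 4 is O(¬vacate_premises → ¬close_hatch); contrapositively O(close_hatch → vacate_premises). Since O(close_hatch) holds, K gives O(vacate_premises).
Premise 5 is O(vacate_premises → authorize_amendment); since O(vacate_premises), deontic closure gives O(authorize_amendment).
Premise 3 is O(¬stand_down → ¬authorize_amendment); contrapositively O(authorize_amendment → stand_down). Since O(authorize_amendment) holds, K gives O(stand_down).
Premises 2, 6, 7 do not contribute to this derivation.
So O(stand_down) follows.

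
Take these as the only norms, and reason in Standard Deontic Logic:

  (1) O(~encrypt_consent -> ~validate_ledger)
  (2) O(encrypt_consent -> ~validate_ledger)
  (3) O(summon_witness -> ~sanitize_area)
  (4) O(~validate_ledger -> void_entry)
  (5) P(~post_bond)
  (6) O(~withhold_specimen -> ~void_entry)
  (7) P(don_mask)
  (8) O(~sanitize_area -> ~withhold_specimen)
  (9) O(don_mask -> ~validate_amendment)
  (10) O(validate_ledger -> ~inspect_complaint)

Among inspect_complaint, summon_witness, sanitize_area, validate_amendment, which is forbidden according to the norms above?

Premises 2 and 1 cover both cases: O(encrypt_consent -> ~validate_ledger) and O(~encrypt_consent -> ~validate_ledger). Since encrypt_consent ∨ ~encrypt_consent is a tautology, O(~validate_ledger) follows.
From O(~validate_ledger) and premise 4, O(~validate_ledger -> void_entry), we obtain O(void_entry).
Premise 6, O(~withhold_specimen -> ~void_entry), contraposes to O(void_entry -> withhold_specimen); with O(void_entry) we get O(withhold_specimen).
The contrapositive of premise 8 (O(~sanitize_area -> ~withhold_specimen)) is O(withhold_specimen -> sanitize_area), and O(withhold_specimen) is already established, so O(sanitize_area).
The contrapositive of premise 3 (O(summon_witness -> ~sanitize_area)) is O(sanitize_area -> ~summon_witness), and O(sanitize_area) is already established, so O(~summon_witness).
So O(~summon_witness) holds, i.e. summon_witness is forbidden. None of the other listed options is forbidden under the premises.

summon_witness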